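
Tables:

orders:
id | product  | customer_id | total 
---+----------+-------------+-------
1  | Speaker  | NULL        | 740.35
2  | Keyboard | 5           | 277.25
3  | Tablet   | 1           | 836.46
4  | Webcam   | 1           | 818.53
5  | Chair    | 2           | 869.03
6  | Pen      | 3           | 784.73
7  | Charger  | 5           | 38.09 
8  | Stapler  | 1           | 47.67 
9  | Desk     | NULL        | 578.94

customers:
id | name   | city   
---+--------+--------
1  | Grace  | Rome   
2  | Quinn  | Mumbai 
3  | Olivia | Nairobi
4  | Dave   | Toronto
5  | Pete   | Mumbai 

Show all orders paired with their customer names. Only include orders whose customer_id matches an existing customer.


INNER JOIN keeps only orders rows whose customer_id matches an id in customers. Walk through each order:
  - order 1 (Speaker): customer_id=NULL, no match -> dropped
  - order 2 (Keyboard): customer_id=5 -> matches Pete
  - order 3 (Tablet): customer_id=1 -> matches Grace
  - order 4 (Webcam): customer_id=1 -> matches Grace
  - order 5 (Chair): customer_id=2 -> matches Quinn
  - order 6 (Pen): customer_id=3 -> matches Olivia
  - order 7 (Charger): customer_id=5 -> matches Pete
  - order 8 (Stapler): customer_id=1 -> matches Grace
  - order 9 (Desk): customer_id=NULL, no match -> dropped
So 2 of 9 rows are dropped.

SQL:
SELECT a.product, b.name AS customer
FROM orders a
INNER JOIN customers b ON a.customer_id = b.id

Result:
product  | customer
---------+---------
Keyboard | Pete    
Tablet   | Grace   
Webcam   | Grace   
Chair    | Quinn   
Pen      | Olivia  
Charger  | Pete    
Stapler  | Grace   


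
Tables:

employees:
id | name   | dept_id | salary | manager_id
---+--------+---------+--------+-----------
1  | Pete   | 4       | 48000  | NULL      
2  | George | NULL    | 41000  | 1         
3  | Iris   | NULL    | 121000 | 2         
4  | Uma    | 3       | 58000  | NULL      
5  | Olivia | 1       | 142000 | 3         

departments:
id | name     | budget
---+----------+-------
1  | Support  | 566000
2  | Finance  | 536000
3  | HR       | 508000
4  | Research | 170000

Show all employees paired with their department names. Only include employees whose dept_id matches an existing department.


INNER JOIN keeps only employees rows whose dept_id matches an id in departments. Walk through each employee:
  - employee 1 (Pete): dept_id=4 -> matches Research
  - employee 2 (George): dept_id=NULL, no match -> dropped
  - employee 3 (Iris): dept_id=NULL, no match -> dropped
  - employee 4 (Uma): dept_id=3 -> matches HR
  - employee 5 (Olivia): dept_id=1 -> matches Support
So 2 of 5 rows are dropped.

SQL:
SELECT a.name, b.name AS department
FROM employees a
INNER JOIN departments b ON a.dept_id = b.id

Result:
name   | department
-------+-----------
Pete   | Research  
Uma    | HR        
Olivia | Support   


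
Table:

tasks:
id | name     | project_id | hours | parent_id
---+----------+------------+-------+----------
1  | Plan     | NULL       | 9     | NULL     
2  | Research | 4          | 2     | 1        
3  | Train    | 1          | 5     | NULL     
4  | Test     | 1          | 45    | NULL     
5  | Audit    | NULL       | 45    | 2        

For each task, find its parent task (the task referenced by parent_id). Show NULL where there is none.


This is a self-join: tasks is joined to a second copy of itself, matching each row's parent_id to another row's id. Use LEFT JOIN so rows with parent_id=NULL are kept.
  - task 1 (Plan): parent_id=NULL -> NULL
  - task 2 (Research): parent_id=1 -> Plan
  - task 3 (Train): parent_id=NULL -> NULL
  - task 4 (Test): parent_id=NULL -> NULL
  - task 5 (Audit): parent_id=2 -> Research

SQL:
SELECT a.name AS item, b.name AS parent
FROM tasks a
LEFT JOIN tasks b ON a.parent_id = b.id

Result:
item     | parent  
---------+---------
Plan     | NULL    
Research | Plan    
Train    | NULL    
Test     | NULL    
Audit    | Research


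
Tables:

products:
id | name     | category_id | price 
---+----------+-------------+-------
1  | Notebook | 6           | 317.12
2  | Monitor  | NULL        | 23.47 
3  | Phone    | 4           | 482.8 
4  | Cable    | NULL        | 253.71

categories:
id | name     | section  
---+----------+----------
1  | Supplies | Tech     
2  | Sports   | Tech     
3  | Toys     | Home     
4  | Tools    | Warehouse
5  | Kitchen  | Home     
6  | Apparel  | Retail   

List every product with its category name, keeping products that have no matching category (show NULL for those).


LEFT JOIN keeps every row from products (the left table); where category_id has no match in categories, the category columns become NULL. Walk through each product:
  - product 1 (Notebook): category_id=6 -> matches Apparel
  - product 2 (Monitor): category_id=NULL, no match -> kept with NULL
  - product 3 (Phone): category_id=4 -> matches Tools
  - product 4 (Cable): category_id=NULL, no match -> kept with NULL
All 4 rows appear; 2 have NULL category.

SQL:
SELECT a.name, b.name AS category
FROM products a
LEFT JOIN categories b ON a.category_id = b.id

Result:
name     | category
---------+---------
Notebook | Apparel 
Monitor  | NULL    
Phone    | Tools   
Cable    | NULL    


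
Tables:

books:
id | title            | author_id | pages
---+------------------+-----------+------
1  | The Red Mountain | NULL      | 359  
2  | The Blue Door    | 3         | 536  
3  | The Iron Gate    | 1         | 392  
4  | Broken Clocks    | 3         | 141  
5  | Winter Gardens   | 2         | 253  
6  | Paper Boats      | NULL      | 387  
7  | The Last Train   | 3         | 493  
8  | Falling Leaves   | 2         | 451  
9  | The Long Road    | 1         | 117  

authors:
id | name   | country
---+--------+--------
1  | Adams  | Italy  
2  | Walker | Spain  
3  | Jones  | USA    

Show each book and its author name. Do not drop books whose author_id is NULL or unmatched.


LEFT JOIN keeps every row from books (the left table); where author_id has no match in authors, the author columns become NULL. Walk through each book:
  - book 1 (The Red Mountain): author_id=NULL, no match -> kept with NULL
  - book 2 (The Blue Door): author_id=3 -> matches Jones
  - book 3 (The Iron Gate): author_id=1 -> matches Adams
  - book 4 (Broken Clocks): author_id=3 -> matches Jones
  - book 5 (Winter Gardens): author_id=2 -> matches Walker
  - book 6 (Paper Boats): author_id=NULL, no match -> kept with NULL
  - book 7 (The Last Train): author_id=3 -> matches Jones
  - book 8 (Falling Leaves): author_id=2 -> matches Walker
  - book 9 (The Long Road): author_id=1 -> matches Adams
All 9 rows appear; 2 have NULL author.

SQL:
SELECT a.title, b.name AS author
FROM books a
LEFT JOIN authors b ON a.author_id = b.id

Result:
title            | author
-----------------+-------
The Red Mountain | NULL  
The Blue Door    | Jones 
The Iron Gate    | Adams 
Broken Clocks    | Jones 
Winter Gardens   | Walker
Paper Boats      | NULL  
The Last Train   | Jones 
Falling Leaves   | Walker
The Long Road    | Adams 


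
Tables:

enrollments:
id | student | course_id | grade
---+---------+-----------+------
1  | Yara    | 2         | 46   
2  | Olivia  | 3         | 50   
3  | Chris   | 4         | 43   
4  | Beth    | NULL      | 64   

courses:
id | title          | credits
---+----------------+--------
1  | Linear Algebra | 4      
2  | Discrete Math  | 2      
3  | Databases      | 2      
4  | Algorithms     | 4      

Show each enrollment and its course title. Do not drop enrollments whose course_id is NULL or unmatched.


LEFT JOIN keeps every row from enrollments (the left table); where course_id has no match in courses, the course columns become NULL. Walk through each enrollment:
  - enrollment 1 (Yara): course_id=2 -> matches Discrete Math
  - enrollment 2 (Olivia): course_id=3 -> matches Databases
  - enrollment 3 (Chris): course_id=4 -> matches Algorithms
  - enrollment 4 (Beth): course_id=NULL, no match -> kept with NULL
All 4 rows appear; 1 has NULL course.

SQL:
SELECT a.student, b.title AS course
FROM enrollments a
LEFT JOIN courses b ON a.course_id = b.id

Result:
student | course       
--------+--------------
Yara    | Discrete Math
Olivia  | Databases    
Chris   | Algorithms   
Beth    | NULL         


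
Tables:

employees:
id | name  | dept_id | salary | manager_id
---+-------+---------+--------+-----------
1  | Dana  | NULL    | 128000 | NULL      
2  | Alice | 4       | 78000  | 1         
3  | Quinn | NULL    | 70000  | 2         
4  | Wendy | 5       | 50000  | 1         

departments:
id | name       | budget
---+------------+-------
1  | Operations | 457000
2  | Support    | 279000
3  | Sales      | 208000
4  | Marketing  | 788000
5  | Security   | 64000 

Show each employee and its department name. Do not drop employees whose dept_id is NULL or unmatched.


LEFT JOIN keeps every row from employees (the left table); where dept_id has no match in departments, the department columns become NULL. Walk through each employee:
  - employee 1 (Dana): dept_id=NULL, no match -> kept with NULL
  - employee 2 (Alice): dept_id=4 -> matches Marketing
  - employee 3 (Quinn): dept_id=NULL, no match -> kept with NULL
  - employee 4 (Wendy): dept_id=5 -> matches Security
All 4 rows appear; 2 have NULL department.

SQL:
SELECT a.name, b.name AS department
FROM employees a
LEFT JOIN departments b ON a.dept_id = b.id

Result:
name  | department
------+-----------
Dana  | NULL      
Alice | Marketing 
Quinn | NULL      
Wendy | Security  


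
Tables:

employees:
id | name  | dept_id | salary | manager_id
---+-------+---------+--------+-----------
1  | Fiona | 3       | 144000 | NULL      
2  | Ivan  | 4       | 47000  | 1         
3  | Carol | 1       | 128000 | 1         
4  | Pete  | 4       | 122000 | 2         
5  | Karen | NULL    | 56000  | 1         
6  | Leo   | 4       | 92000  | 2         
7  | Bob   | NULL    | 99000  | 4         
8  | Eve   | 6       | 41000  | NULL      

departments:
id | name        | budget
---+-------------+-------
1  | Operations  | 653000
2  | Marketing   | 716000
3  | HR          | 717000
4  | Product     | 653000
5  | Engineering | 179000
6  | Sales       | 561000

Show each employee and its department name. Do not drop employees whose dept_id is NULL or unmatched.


LEFT JOIN keeps every row from employees (the left table); where dept_id has no match in departments, the department columns become NULL. Walk through each employee:
  - employee 1 (Fiona): dept_id=3 -> matches HR
  - employee 2 (Ivan): dept_id=4 -> matches Product
  - employee 3 (Carol): dept_id=1 -> matches Operations
  - employee 4 (Pete): dept_id=4 -> matches Product
  - employee 5 (Karen): dept_id=NULL, no match -> kept with NULL
  - employee 6 (Leo): dept_id=4 -> matches Product
  - employee 7 (Bob): dept_id=NULL, no match -> kept with NULL
  - employee 8 (Eve): dept_id=6 -> matches Sales
All 8 rows appear; 2 have NULL department.

SQL:
SELECT a.name, b.name AS department
FROM employees a
LEFT JOIN departments b ON a.dept_id = b.id

Result:
name  | department
------+-----------
Fiona | HR        
Ivan  | Product   
Carol | Operations
Pete  | Product   
Karen | NULL      
Leo   | Product   
Bob   | NULL      
Eve   | Sales     


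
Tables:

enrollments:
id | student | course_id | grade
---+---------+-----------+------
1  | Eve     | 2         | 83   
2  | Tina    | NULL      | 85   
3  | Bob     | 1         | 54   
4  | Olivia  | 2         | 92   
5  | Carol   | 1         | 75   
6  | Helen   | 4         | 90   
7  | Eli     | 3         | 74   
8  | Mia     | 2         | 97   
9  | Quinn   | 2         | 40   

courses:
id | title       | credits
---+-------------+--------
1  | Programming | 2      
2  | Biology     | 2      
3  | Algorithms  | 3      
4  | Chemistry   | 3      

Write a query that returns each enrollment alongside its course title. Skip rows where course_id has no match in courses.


INNER JOIN keeps only enrollments rows whose course_id matches an id in courses. Walk through each enrollment:
  - enrollment 1 (Eve): course_id=2 -> matches Biology
  - enrollment 2 (Tina): course_id=NULL, no match -> dropped
  - enrollment 3 (Bob): course_id=1 -> matches Programming
  - enrollment 4 (Olivia): course_id=2 -> matches Biology
  - enrollment 5 (Carol): course_id=1 -> matches Programming
  - enrollment 6 (Helen): course_id=4 -> matches Chemistry
  - enrollment 7 (Eli): course_id=3 -> matches Algorithms
  - enrollment 8 (Mia): course_id=2 -> matches Biology
  - enrollment 9 (Quinn): course_id=2 -> matches Biology
So 1 of 9 rows is dropped.

SQL:
SELECT a.student, b.title AS course
FROM enrollments a
INNER JOIN courses b ON a.course_id = b.id

Result:
student | course     
--------+------------
Eve     | Biology    
Bob     | Programming
Olivia  | Biology    
Carol   | Programming
Helen   | Chemistry  
Eli     | Algorithms 
Mia     | Biology    
Quinn   | Biology    


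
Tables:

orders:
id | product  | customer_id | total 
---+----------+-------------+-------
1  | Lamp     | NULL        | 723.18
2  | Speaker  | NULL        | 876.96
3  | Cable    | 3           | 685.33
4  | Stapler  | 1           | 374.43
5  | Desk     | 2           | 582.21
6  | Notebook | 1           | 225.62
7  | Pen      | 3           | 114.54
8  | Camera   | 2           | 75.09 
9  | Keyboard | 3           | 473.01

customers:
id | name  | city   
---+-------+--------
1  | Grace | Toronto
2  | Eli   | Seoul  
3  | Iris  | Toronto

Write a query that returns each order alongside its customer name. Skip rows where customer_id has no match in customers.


INNER JOIN keeps only orders rows whose customer_id matches an id in customers. Walk through each order:
  - order 1 (Lamp): customer_id=NULL, no match -> dropped
  - order 2 (Speaker): customer_id=NULL, no match -> dropped
  - order 3 (Cable): customer_id=3 -> matches Iris
  - order 4 (Stapler): customer_id=1 -> matches Grace
  - order 5 (Desk): customer_id=2 -> matches Eli
  - order 6 (Notebook): customer_id=1 -> matches Grace
  - order 7 (Pen): customer_id=3 -> matches Iris
  - order 8 (Camera): customer_id=2 -> matches Eli
  - order 9 (Keyboard): customer_id=3 -> matches Iris
So 2 of 9 rows are dropped.

SQL:
SELECT a.product, b.name AS customer
FROM orders a
INNER JOIN customers b ON a.customer_id = b.id

Result:
product  | customer
---------+---------
Cable    | Iris    
Stapler  | Grace   
Desk     | Eli     
Notebook | Grace   
Pen      | Iris    
Camera   | Eli     
Keyboard | Iris    


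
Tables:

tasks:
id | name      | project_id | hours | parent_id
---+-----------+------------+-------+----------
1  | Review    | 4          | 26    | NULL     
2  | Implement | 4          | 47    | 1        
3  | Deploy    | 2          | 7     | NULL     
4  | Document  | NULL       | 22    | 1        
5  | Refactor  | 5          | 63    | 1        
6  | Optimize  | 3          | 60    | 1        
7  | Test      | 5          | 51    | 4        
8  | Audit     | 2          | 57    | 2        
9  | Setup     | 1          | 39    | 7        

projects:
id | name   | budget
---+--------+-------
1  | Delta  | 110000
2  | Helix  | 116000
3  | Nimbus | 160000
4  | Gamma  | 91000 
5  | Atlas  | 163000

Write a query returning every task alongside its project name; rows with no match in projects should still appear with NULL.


LEFT JOIN keeps every row from tasks (the left table); where project_id has no match in projects, the project columns become NULL. Walk through each task:
  - task 1 (Review): project_id=4 -> matches Gamma
  - task 2 (Implement): project_id=4 -> matches Gamma
  - task 3 (Deploy): project_id=2 -> matches Helix
  - task 4 (Document): project_id=NULL, no match -> kept with NULL
  - task 5 (Refactor): project_id=5 -> matches Atlas
  - task 6 (Optimize): project_id=3 -> matches Nimbus
  - task 7 (Test): project_id=5 -> matches Atlas
  - task 8 (Audit): project_id=2 -> matches Helix
  - task 9 (Setup): project_id=1 -> matches Delta
All 9 rows appear; 1 has NULL project.

SQL:
SELECT a.name, b.name AS project
FROM tasks a
LEFT JOIN projects b ON a.project_id = b.id

Result:
name      | project
----------+--------
Review    | Gamma  
Implement | Gamma  
Deploy    | Helix  
Document  | NULL   
Refactor  | Atlas  
Optimize  | Nimbus 
Test      | Atlas  
Audit     | Helix  
Setup     | Delta  


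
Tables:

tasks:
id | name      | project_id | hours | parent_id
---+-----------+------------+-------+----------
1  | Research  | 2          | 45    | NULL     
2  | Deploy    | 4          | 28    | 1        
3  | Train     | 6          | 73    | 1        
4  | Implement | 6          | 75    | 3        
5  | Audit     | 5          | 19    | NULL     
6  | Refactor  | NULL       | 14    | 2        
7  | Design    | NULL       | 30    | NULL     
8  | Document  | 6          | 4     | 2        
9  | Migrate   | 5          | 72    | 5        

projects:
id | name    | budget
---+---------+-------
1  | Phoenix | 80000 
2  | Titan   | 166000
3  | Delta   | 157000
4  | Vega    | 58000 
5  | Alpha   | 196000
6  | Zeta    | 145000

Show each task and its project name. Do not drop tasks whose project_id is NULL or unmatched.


LEFT JOIN keeps every row from tasks (the left table); where project_id has no match in projects, the project columns become NULL. Walk through each task:
  - task 1 (Research): project_id=2 -> matches Titan
  - task 2 (Deploy): project_id=4 -> matches Vega
  - task 3 (Train): project_id=6 -> matches Zeta
  - task 4 (Implement): project_id=6 -> matches Zeta
  - task 5 (Audit): project_id=5 -> matches Alpha
  - task 6 (Refactor): project_id=NULL, no match -> kept with NULL
  - task 7 (Design): project_id=NULL, no match -> kept with NULL
  - task 8 (Document): project_id=6 -> matches Zeta
  - task 9 (Migrate): project_id=5 -> matches Alpha
All 9 rows appear; 2 have NULL project.

SQL:
SELECT a.name, b.name AS project
FROM tasks a
LEFT JOIN projects b ON a.project_id = b.id

Result:
name      | project
----------+--------
Research  | Titan  
Deploy    | Vega   
Train     | Zeta   
Implement | Zeta   
Audit     | Alpha  
Refactor  | NULL   
Design    | NULL   
Document  | Zeta   
Migrate   | Alpha  


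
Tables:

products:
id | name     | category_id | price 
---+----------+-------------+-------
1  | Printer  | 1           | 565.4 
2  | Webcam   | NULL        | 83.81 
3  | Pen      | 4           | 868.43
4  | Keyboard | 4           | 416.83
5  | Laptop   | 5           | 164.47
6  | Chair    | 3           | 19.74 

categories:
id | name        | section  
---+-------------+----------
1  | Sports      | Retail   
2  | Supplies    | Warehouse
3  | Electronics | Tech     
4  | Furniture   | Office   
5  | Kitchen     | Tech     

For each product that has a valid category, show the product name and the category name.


INNER JOIN keeps only products rows whose category_id matches an id in categories. Walk through each product:
  - product 1 (Printer): category_id=1 -> matches Sports
  - product 2 (Webcam): category_id=NULL, no match -> dropped
  - product 3 (Pen): category_id=4 -> matches Furniture
  - product 4 (Keyboard): category_id=4 -> matches Furniture
  - product 5 (Laptop): category_id=5 -> matches Kitchen
  - product 6 (Chair): category_id=3 -> matches Electronics
So 1 of 6 rows is dropped.

SQL:
SELECT a.name, b.name AS category
FROM products a
INNER JOIN categories b ON a.category_id = b.id

Result:
name     | category   
---------+------------
Printer  | Sports     
Pen      | Furniture  
Keyboard | Furniture  
Laptop   | Kitchen    
Chair    | Electronics


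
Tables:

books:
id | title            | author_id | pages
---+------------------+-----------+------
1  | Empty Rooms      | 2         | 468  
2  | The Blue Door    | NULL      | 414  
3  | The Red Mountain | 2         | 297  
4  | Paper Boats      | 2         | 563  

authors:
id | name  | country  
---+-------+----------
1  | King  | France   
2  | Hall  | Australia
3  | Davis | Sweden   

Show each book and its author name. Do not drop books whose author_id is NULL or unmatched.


LEFT JOIN keeps every row from books (the left table); where author_id has no match in authors, the author columns become NULL. Walk through each book:
  - book 1 (Empty Rooms): author_id=2 -> matches Hall
  - book 2 (The Blue Door): author_id=NULL, no match -> kept with NULL
  - book 3 (The Red Mountain): author_id=2 -> matches Hall
  - book 4 (Paper Boats): author_id=2 -> matches Hall
All 4 rows appear; 1 has NULL author.

SQL:
SELECT a.title, b.name AS author
FROM books a
LEFT JOIN authors b ON a.author_id = b.id

Result:
title            | author
-----------------+-------
Empty Rooms      | Hall  
The Blue Door    | NULL  
The Red Mountain | Hall  
Paper Boats      | Hall  


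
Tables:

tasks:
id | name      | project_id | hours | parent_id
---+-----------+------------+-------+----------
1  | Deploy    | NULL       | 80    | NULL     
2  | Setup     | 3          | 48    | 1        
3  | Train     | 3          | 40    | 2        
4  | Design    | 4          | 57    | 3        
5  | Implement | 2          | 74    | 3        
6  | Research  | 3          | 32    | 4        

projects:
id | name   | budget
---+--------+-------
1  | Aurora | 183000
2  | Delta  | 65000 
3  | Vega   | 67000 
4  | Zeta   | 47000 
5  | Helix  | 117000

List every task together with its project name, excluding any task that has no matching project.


INNER JOIN keeps only tasks rows whose project_id matches an id in projects. Walk through each task:
  - task 1 (Deploy): project_id=NULL, no match -> dropped
  - task 2 (Setup): project_id=3 -> matches Vega
  - task 3 (Train): project_id=3 -> matches Vega
  - task 4 (Design): project_id=4 -> matches Zeta
  - task 5 (Implement): project_id=2 -> matches Delta
  - task 6 (Research): project_id=3 -> matches Vega
So 1 of 6 rows is dropped.

SQL:
SELECT a.name, b.name AS project
FROM tasks a
INNER JOIN projects b ON a.project_id = b.id

Result:
name      | project
----------+--------
Setup     | Vega   
Train     | Vega   
Design    | Zeta   
Implement | Delta  
Research  | Vega   


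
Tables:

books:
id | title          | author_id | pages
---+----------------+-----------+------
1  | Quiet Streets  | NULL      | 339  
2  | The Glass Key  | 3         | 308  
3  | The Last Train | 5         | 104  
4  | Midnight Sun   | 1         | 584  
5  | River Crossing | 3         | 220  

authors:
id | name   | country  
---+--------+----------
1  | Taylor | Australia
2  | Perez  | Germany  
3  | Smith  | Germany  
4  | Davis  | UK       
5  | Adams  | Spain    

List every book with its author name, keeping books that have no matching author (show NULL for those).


LEFT JOIN keeps every row from books (the left table); where author_id has no match in authors, the author columns become NULL. Walk through each book:
  - book 1 (Quiet Streets): author_id=NULL, no match -> kept with NULL
  - book 2 (The Glass Key): author_id=3 -> matches Smith
  - book 3 (The Last Train): author_id=5 -> matches Adams
  - book 4 (Midnight Sun): author_id=1 -> matches Taylor
  - book 5 (River Crossing): author_id=3 -> matches Smith
All 5 rows appear; 1 has NULL author.

SQL:
SELECT a.title, b.name AS author
FROM books a
LEFT JOIN authors b ON a.author_id = b.id

Result:
title          | author
---------------+-------
Quiet Streets  | NULL  
The Glass Key  | Smith 
The Last Train | Adams 
Midnight Sun   | Taylor
River Crossing | Smith 


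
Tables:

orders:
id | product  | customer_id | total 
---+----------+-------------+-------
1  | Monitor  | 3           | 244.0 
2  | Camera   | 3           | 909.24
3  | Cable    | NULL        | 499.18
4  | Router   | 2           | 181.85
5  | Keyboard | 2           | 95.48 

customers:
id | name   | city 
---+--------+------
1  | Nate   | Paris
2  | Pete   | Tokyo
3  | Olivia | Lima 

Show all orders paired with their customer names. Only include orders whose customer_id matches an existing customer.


INNER JOIN keeps only orders rows whose customer_id matches an id in customers. Walk through each order:
  - order 1 (Monitor): customer_id=3 -> matches Olivia
  - order 2 (Camera): customer_id=3 -> matches Olivia
  - order 3 (Cable): customer_id=NULL, no match -> dropped
  - order 4 (Router): customer_id=2 -> matches Pete
  - order 5 (Keyboard): customer_id=2 -> matches Pete
So 1 of 5 rows is dropped.

SQL:
SELECT a.product, b.name AS customer
FROM orders a
INNER JOIN customers b ON a.customer_id = b.id

Result:
product  | customer
---------+---------
Monitor  | Olivia  
Camera   | Olivia  
Router   | Pete    
Keyboard | Pete    


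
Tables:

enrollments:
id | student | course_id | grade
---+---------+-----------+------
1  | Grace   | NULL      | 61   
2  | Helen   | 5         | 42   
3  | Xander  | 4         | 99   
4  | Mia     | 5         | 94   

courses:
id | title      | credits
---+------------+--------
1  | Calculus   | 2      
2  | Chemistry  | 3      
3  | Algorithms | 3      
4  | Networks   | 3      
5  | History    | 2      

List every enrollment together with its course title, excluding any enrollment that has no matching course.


INNER JOIN keeps only enrollments rows whose course_id matches an id in courses. Walk through each enrollment:
  - enrollment 1 (Grace): course_id=NULL, no match -> dropped
  - enrollment 2 (Helen): course_id=5 -> matches History
  - enrollment 3 (Xander): course_id=4 -> matches Networks
  - enrollment 4 (Mia): course_id=5 -> matches History
So 1 of 4 rows is dropped.

SQL:
SELECT a.student, b.title AS course
FROM enrollments a
INNER JOIN courses b ON a.course_id = b.id

Result:
student | course  
--------+---------
Helen   | History 
Xander  | Networks
Mia     | History 


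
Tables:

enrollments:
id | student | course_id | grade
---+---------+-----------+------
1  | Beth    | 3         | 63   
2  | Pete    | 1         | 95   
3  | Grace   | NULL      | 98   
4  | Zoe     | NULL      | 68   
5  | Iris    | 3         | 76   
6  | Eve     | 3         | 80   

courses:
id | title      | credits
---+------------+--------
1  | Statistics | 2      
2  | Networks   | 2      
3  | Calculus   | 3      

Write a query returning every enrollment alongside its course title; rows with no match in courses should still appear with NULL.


LEFT JOIN keeps every row from enrollments (the left table); where course_id has no match in courses, the course columns become NULL. Walk through each enrollment:
  - enrollment 1 (Beth): course_id=3 -> matches Calculus
  - enrollment 2 (Pete): course_id=1 -> matches Statistics
  - enrollment 3 (Grace): course_id=NULL, no match -> kept with NULL
  - enrollment 4 (Zoe): course_id=NULL, no match -> kept with NULL
  - enrollment 5 (Iris): course_id=3 -> matches Calculus
  - enrollment 6 (Eve): course_id=3 -> matches Calculus
All 6 rows appear; 2 have NULL course.

SQL:
SELECT a.student, b.title AS course
FROM enrollments a
LEFT JOIN courses b ON a.course_id = b.id

Result:
student | course    
--------+-----------
Beth    | Calculus  
Pete    | Statistics
Grace   | NULL      
Zoe     | NULL      
Iris    | Calculus  
Eve     | Calculus  


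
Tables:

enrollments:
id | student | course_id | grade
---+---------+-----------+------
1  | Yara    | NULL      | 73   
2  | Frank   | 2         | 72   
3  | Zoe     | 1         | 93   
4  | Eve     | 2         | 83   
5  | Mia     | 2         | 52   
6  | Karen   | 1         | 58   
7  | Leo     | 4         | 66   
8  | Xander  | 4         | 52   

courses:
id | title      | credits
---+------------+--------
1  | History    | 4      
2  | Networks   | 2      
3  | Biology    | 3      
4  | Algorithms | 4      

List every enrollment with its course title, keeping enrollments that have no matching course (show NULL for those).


LEFT JOIN keeps every row from enrollments (the left table); where course_id has no match in courses, the course columns become NULL. Walk through each enrollment:
  - enrollment 1 (Yara): course_id=NULL, no match -> kept with NULL
  - enrollment 2 (Frank): course_id=2 -> matches Networks
  - enrollment 3 (Zoe): course_id=1 -> matches History
  - enrollment 4 (Eve): course_id=2 -> matches Networks
  - enrollment 5 (Mia): course_id=2 -> matches Networks
  - enrollment 6 (Karen): course_id=1 -> matches History
  - enrollment 7 (Leo): course_id=4 -> matches Algorithms
  - enrollment 8 (Xander): course_id=4 -> matches Algorithms
All 8 rows appear; 1 has NULL course.

SQL:
SELECT a.student, b.title AS course
FROM enrollments a
LEFT JOIN courses b ON a.course_id = b.id

Result:
student | course    
--------+-----------
Yara    | NULL      
Frank   | Networks  
Zoe     | History   
Eve     | Networks  
Mia     | Networks  
Karen   | History   
Leo     | Algorithms
Xander  | Algorithms


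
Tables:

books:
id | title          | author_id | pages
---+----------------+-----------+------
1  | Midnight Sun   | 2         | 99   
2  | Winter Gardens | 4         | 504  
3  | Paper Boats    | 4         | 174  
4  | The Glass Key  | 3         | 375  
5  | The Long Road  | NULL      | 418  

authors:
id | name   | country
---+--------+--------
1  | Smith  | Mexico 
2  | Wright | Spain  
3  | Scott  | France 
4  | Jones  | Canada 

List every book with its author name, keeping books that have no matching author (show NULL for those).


LEFT JOIN keeps every row from books (the left table); where author_id has no match in authors, the author columns become NULL. Walk through each book:
  - book 1 (Midnight Sun): author_id=2 -> matches Wright
  - book 2 (Winter Gardens): author_id=4 -> matches Jones
  - book 3 (Paper Boats): author_id=4 -> matches Jones
  - book 4 (The Glass Key): author_id=3 -> matches Scott
  - book 5 (The Long Road): author_id=NULL, no match -> kept with NULL
All 5 rows appear; 1 has NULL author.

SQL:
SELECT a.title, b.name AS author
FROM books a
LEFT JOIN authors b ON a.author_id = b.id

Result:
title          | author
---------------+-------
Midnight Sun   | Wright
Winter Gardens | Jones 
Paper Boats    | Jones 
The Glass Key  | Scott 
The Long Road  | NULL  


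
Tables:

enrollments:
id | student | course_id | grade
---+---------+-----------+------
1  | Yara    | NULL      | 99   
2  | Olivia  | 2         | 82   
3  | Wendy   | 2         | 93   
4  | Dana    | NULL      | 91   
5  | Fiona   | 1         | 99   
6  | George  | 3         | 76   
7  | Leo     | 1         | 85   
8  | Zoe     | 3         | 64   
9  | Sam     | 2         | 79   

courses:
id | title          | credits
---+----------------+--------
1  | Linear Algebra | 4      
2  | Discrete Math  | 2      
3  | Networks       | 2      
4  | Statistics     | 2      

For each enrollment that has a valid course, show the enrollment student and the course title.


INNER JOIN keeps only enrollments rows whose course_id matches an id in courses. Walk through each enrollment:
  - enrollment 1 (Yara): course_id=NULL, no match -> dropped
  - enrollment 2 (Olivia): course_id=2 -> matches Discrete Math
  - enrollment 3 (Wendy): course_id=2 -> matches Discrete Math
  - enrollment 4 (Dana): course_id=NULL, no match -> dropped
  - enrollment 5 (Fiona): course_id=1 -> matches Linear Algebra
  - enrollment 6 (George): course_id=3 -> matches Networks
  - enrollment 7 (Leo): course_id=1 -> matches Linear Algebra
  - enrollment 8 (Zoe): course_id=3 -> matches Networks
  - enrollment 9 (Sam): course_id=2 -> matches Discrete Math
So 2 of 9 rows are dropped.

SQL:
SELECT a.student, b.title AS course
FROM enrollments a
INNER JOIN courses b ON a.course_id = b.id

Result:
student | course        
--------+---------------
Olivia  | Discrete Math 
Wendy   | Discrete Math 
Fiona   | Linear Algebra
George  | Networks      
Leo     | Linear Algebra
Zoe     | Networks      
Sam     | Discrete Math 


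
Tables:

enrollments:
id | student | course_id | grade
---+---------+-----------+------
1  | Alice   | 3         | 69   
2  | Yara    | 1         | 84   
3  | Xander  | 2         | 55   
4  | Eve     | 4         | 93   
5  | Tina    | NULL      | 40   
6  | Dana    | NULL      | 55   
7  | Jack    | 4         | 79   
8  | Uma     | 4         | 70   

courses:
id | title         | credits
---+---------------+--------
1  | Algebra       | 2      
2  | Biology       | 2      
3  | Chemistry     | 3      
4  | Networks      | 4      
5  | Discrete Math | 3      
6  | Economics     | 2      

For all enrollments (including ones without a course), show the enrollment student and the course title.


LEFT JOIN keeps every row from enrollments (the left table); where course_id has no match in courses, the course columns become NULL. Walk through each enrollment:
  - enrollment 1 (Alice): course_id=3 -> matches Chemistry
  - enrollment 2 (Yara): course_id=1 -> matches Algebra
  - enrollment 3 (Xander): course_id=2 -> matches Biology
  - enrollment 4 (Eve): course_id=4 -> matches Networks
  - enrollment 5 (Tina): course_id=NULL, no match -> kept with NULL
  - enrollment 6 (Dana): course_id=NULL, no match -> kept with NULL
  - enrollment 7 (Jack): course_id=4 -> matches Networks
  - enrollment 8 (Uma): course_id=4 -> matches Networks
All 8 rows appear; 2 have NULL course.

SQL:
SELECT a.student, b.title AS course
FROM enrollments a
LEFT JOIN courses b ON a.course_id = b.id

Result:
student | course   
--------+----------
Alice   | Chemistry
Yara    | Algebra  
Xander  | Biology  
Eve     | Networks 
Tina    | NULL     
Dana    | NULL     
Jack    | Networks 
Uma     | Networks 


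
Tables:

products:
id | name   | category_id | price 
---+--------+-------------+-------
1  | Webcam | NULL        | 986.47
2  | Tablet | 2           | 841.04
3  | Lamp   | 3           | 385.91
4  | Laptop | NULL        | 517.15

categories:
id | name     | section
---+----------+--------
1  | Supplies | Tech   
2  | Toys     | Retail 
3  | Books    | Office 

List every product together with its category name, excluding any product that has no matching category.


INNER JOIN keeps only products rows whose category_id matches an id in categories. Walk through each product:
  - product 1 (Webcam): category_id=NULL, no match -> dropped
  - product 2 (Tablet): category_id=2 -> matches Toys
  - product 3 (Lamp): category_id=3 -> matches Books
  - product 4 (Laptop): category_id=NULL, no match -> dropped
So 2 of 4 rows are dropped.

SQL:
SELECT a.name, b.name AS category
FROM products a
INNER JOIN categories b ON a.category_id = b.id

Result:
name   | category
-------+---------
Tablet | Toys    
Lamp   | Books   


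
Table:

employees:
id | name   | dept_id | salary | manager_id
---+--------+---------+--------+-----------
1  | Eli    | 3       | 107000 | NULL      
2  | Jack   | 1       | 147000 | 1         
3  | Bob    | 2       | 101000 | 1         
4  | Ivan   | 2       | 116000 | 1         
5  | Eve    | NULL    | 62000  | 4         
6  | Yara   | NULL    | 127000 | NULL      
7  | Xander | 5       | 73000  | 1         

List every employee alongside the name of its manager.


This is a self-join: employees is joined to a second copy of itself, matching each row's manager_id to another row's id. Use LEFT JOIN so rows with manager_id=NULL are kept.
  - employee 1 (Eli): manager_id=NULL -> NULL
  - employee 2 (Jack): manager_id=1 -> Eli
  - employee 3 (Bob): manager_id=1 -> Eli
  - employee 4 (Ivan): manager_id=1 -> Eli
  - employee 5 (Eve): manager_id=4 -> Ivan
  - employee 6 (Yara): manager_id=NULL -> NULL
  - employee 7 (Xander): manager_id=1 -> Eli

SQL:
SELECT a.name AS item, b.name AS manager
FROM employees a
LEFT JOIN employees b ON a.manager_id = b.id

Result:
item   | manager
-------+--------
Eli    | NULL   
Jack   | Eli    
Bob    | Eli    
Ivan   | Eli    
Eve    | Ivan   
Yara   | NULL   
Xander | Eli    


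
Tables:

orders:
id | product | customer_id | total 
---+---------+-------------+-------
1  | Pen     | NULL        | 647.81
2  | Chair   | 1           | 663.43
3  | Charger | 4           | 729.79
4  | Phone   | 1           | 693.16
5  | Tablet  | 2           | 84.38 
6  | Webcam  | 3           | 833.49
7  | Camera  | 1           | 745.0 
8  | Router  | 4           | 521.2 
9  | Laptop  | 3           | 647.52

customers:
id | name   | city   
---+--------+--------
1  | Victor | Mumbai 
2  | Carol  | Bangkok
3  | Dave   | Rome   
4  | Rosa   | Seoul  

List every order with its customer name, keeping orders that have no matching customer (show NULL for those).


LEFT JOIN keeps every row from orders (the left table); where customer_id has no match in customers, the customer columns become NULL. Walk through each order:
  - order 1 (Pen): customer_id=NULL, no match -> kept with NULL
  - order 2 (Chair): customer_id=1 -> matches Victor
  - order 3 (Charger): customer_id=4 -> matches Rosa
  - order 4 (Phone): customer_id=1 -> matches Victor
  - order 5 (Tablet): customer_id=2 -> matches Carol
  - order 6 (Webcam): customer_id=3 -> matches Dave
  - order 7 (Camera): customer_id=1 -> matches Victor
  - order 8 (Router): customer_id=4 -> matches Rosa
  - order 9 (Laptop): customer_id=3 -> matches Dave
All 9 rows appear; 1 has NULL customer.

SQL:
SELECT a.product, b.name AS customer
FROM orders a
LEFT JOIN customers b ON a.customer_id = b.id

Result:
product | customer
--------+---------
Pen     | NULL    
Chair   | Victor  
Charger | Rosa    
Phone   | Victor  
Tablet  | Carol   
Webcam  | Dave    
Camera  | Victor  
Router  | Rosa    
Laptop  | Dave    


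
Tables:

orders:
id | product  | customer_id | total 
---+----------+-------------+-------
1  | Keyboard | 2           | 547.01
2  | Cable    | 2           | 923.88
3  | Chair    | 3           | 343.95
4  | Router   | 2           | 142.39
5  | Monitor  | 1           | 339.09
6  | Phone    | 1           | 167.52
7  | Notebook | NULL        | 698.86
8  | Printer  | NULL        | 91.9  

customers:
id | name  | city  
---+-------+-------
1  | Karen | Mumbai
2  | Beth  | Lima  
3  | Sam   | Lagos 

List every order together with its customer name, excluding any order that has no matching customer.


INNER JOIN keeps only orders rows whose customer_id matches an id in customers. Walk through each order:
  - order 1 (Keyboard): customer_id=2 -> matches Beth
  - order 2 (Cable): customer_id=2 -> matches Beth
  - order 3 (Chair): customer_id=3 -> matches Sam
  - order 4 (Router): customer_id=2 -> matches Beth
  - order 5 (Monitor): customer_id=1 -> matches Karen
  - order 6 (Phone): customer_id=1 -> matches Karen
  - order 7 (Notebook): customer_id=NULL, no match -> dropped
  - order 8 (Printer): customer_id=NULL, no match -> dropped
So 2 of 8 rows are dropped.

SQL:
SELECT a.product, b.name AS customer
FROM orders a
INNER JOIN customers b ON a.customer_id = b.id

Result:
product  | customer
---------+---------
Keyboard | Beth    
Cable    | Beth    
Chair    | Sam     
Router   | Beth    
Monitor  | Karen   
Phone    | Karen   


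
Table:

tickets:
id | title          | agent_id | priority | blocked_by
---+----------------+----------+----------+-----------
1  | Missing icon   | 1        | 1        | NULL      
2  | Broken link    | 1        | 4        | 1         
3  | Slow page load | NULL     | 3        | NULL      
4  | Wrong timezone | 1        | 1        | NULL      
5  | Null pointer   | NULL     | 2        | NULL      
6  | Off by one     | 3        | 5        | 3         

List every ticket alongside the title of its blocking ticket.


This is a self-join: tickets is joined to a second copy of itself, matching each row's blocked_by to another row's id. Use LEFT JOIN so rows with blocked_by=NULL are kept.
  - ticket 1 (Missing icon): blocked_by=NULL -> NULL
  - ticket 2 (Broken link): blocked_by=1 -> Missing icon
  - ticket 3 (Slow page load): blocked_by=NULL -> NULL
  - ticket 4 (Wrong timezone): blocked_by=NULL -> NULL
  - ticket 5 (Null pointer): blocked_by=NULL -> NULL
  - ticket 6 (Off by one): blocked_by=3 -> Slow page load

SQL:
SELECT a.title AS item, b.title AS blocked_by
FROM tickets a
LEFT JOIN tickets b ON a.blocked_by = b.id

Result:
item           | blocked_by    
---------------+---------------
Missing icon   | NULL          
Broken link    | Missing icon  
Slow page load | NULL          
Wrong timezone | NULL          
Null pointer   | NULL          
Off by one     | Slow page load


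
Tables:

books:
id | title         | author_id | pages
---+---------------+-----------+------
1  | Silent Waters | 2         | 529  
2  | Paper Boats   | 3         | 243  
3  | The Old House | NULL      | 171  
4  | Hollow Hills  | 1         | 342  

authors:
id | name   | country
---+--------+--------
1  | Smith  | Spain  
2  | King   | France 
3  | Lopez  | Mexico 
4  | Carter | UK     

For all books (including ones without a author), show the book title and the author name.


LEFT JOIN keeps every row from books (the left table); where author_id has no match in authors, the author columns become NULL. Walk through each book:
  - book 1 (Silent Waters): author_id=2 -> matches King
  - book 2 (Paper Boats): author_id=3 -> matches Lopez
  - book 3 (The Old House): author_id=NULL, no match -> kept with NULL
  - book 4 (Hollow Hills): author_id=1 -> matches Smith
All 4 rows appear; 1 has NULL author.

SQL:
SELECT a.title, b.name AS author
FROM books a
LEFT JOIN authors b ON a.author_id = b.id

Result:
title         | author
--------------+-------
Silent Waters | King  
Paper Boats   | Lopez 
The Old House | NULL  
Hollow Hills  | Smith 
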